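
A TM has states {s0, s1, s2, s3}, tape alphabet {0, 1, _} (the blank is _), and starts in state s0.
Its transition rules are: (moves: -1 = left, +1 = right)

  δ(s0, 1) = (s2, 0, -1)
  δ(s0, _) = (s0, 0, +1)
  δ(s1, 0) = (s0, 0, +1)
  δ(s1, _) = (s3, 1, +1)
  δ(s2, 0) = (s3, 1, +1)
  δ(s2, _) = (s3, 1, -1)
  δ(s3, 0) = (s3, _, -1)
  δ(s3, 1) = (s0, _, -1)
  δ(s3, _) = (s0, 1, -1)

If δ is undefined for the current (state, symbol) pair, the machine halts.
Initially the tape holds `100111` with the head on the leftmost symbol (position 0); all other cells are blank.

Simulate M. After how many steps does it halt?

state=s0 head=0 tape=____[1]00111   (s0,1)→(s2,0,-1)
state=s2 head=-1 tape=___[_]000111   (s2,_)→(s3,1,-1)
state=s3 head=-2 tape=__[_]1000111   (s3,_)→(s0,1,-1)
state=s0 head=-3 tape=_[_]11000111   (s0,_)→(s0,0,+1)
state=s0 head=-2 tape=_0[1]1000111   (s0,1)→(s2,0,-1)
state=s2 head=-3 tape=_[0]01000111   (s2,0)→(s3,1,+1)
state=s3 head=-2 tape=_1[0]1000111   (s3,0)→(s3,_,-1)
state=s3 head=-3 tape=_[1]_1000111   (s3,1)→(s0,_,-1)
state=s0 head=-4 tape=[_]__1000111   (s0,_)→(s0,0,+1)
state=s0 head=-3 tape=0[_]_1000111   (s0,_)→(s0,0,+1)
state=s0 head=-2 tape=00[_]1000111   (s0,_)→(s0,0,+1)
state=s0 head=-1 tape=000[1]000111   (s0,1)→(s2,0,-1)
state=s2 head=-2 tape=00[0]0000111   (s2,0)→(s3,1,+1)
state=s3 head=-1 tape=001[0]000111   (s3,0)→(s3,_,-1)
state=s3 head=-2 tape=00[1]_000111   (s3,1)→(s0,_,-1)
state=s0 head=-3 tape=0[0]__000111
M halts after 15 transitions.

15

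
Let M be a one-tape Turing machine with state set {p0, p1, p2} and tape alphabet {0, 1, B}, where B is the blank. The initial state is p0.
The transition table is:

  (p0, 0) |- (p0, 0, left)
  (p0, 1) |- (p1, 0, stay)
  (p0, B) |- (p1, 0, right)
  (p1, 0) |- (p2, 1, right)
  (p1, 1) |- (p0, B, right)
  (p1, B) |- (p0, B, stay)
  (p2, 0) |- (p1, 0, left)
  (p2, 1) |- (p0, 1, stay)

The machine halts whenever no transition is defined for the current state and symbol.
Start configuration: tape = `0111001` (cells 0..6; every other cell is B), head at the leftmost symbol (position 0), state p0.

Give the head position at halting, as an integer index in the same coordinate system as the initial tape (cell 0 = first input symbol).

7

p0 | B[0]111001B   read 0 → write 0, move left, go to p0
p0 | [B]0111001B   read B → write 0, move right, go to p1
p1 | 0[0]111001B   read 0 → write 1, move right, go to p2
p2 | 01[1]11001B   read 1 → write 1, move stay, go to p0
p0 | 01[1]11001B   read 1 → write 0, move stay, go to p1
p1 | 01[0]11001B   read 0 → write 1, move right, go to p2
p2 | 011[1]1001B   read 1 → write 1, move stay, go to p0
p0 | 011[1]1001B   read 1 → write 0, move stay, go to p1
p1 | 011[0]1001B   read 0 → write 1, move right, go to p2
p2 | 0111[1]001B   read 1 → write 1, move stay, go to p0
p0 | 0111[1]001B   read 1 → write 0, move stay, go to p1
p1 | 0111[0]001B   read 0 → write 1, move right, go to p2
p2 | 01111[0]01B   read 0 → write 0, move left, go to p1
p1 | 0111[1]001B   read 1 → write B, move right, go to p0
p0 | 0111B[0]01B   read 0 → write 0, move left, go to p0
p0 | 0111[B]001B   read B → write 0, move right, go to p1
p1 | 01110[0]01B   read 0 → write 1, move right, go to p2
p2 | 011101[0]1B   read 0 → write 0, move left, go to p1
p1 | 01110[1]01B   read 1 → write B, move right, go to p0
p0 | 01110B[0]1B   read 0 → write 0, move left, go to p0
p0 | 01110[B]01B   read B → write 0, move right, go to p1
p1 | 011100[0]1B   read 0 → write 1, move right, go to p2
p2 | 0111001[1]B   read 1 → write 1, move stay, go to p0
p0 | 0111001[1]B   read 1 → write 0, move stay, go to p1
p1 | 0111001[0]B   read 0 → write 1, move right, go to p2
p2 | 01110011[B]
At halt the head is at cell 7.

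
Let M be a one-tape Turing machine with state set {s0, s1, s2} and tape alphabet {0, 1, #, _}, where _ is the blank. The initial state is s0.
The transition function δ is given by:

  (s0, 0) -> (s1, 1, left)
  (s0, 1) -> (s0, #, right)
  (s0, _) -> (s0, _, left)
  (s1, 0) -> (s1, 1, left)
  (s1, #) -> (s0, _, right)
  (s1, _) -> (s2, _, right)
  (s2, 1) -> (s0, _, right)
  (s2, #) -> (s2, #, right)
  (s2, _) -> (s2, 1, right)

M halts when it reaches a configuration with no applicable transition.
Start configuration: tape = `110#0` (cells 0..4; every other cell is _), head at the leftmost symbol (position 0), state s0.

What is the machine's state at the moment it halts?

s0

s0 | [1]10#0   read 1 → write #, move right, go to s0
s0 | #[1]0#0   read 1 → write #, move right, go to s0
s0 | ##[0]#0   read 0 → write 1, move left, go to s1
s1 | #[#]1#0   read # → write _, move right, go to s0
s0 | #_[1]#0   read 1 → write #, move right, go to s0
s0 | #_#[#]0
No transition is defined for (s0, #); M halts in state s0.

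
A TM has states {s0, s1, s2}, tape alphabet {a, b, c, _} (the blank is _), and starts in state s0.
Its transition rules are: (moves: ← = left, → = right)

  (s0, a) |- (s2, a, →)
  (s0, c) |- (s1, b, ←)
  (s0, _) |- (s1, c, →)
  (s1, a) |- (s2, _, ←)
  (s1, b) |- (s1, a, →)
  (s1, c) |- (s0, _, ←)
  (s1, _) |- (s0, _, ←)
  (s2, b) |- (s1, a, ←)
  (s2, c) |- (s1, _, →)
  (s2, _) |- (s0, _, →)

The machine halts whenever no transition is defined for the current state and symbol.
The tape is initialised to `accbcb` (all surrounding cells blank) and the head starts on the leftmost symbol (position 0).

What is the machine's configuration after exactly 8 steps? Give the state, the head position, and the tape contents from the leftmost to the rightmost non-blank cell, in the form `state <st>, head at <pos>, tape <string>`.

s0 | _[a]ccbcb   read a → write a, move →, go to s2
s2 | _a[c]cbcb   read c → write _, move →, go to s1
s1 | _a_[c]bcb   read c → write _, move ←, go to s0
s0 | _a[_]_bcb   read _ → write c, move →, go to s1
s1 | _ac[_]bcb   read _ → write _, move ←, go to s0
s0 | _a[c]_bcb   read c → write b, move ←, go to s1
s1 | _[a]b_bcb   read a → write _, move ←, go to s2
s2 | [_]_b_bcb   read _ → write _, move →, go to s0
s0 | _[_]b_bcb
After 8 steps: state s0, head at 0, tape b_bcb.

state s0, head at 0, tape b_bcb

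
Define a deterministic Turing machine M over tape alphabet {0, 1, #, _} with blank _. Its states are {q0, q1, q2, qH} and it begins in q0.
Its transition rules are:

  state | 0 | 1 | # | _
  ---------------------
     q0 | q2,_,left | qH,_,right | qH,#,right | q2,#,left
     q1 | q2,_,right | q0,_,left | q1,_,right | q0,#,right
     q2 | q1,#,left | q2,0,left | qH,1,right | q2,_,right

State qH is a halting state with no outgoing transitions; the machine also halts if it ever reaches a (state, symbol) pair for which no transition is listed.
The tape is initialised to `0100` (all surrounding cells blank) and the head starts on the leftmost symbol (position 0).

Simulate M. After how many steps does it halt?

q0 | _[0]100   read 0 → write _, move left, go to q2
q2 | [_]_100   read _ → write _, move right, go to q2
q2 | _[_]100   read _ → write _, move right, go to q2
q2 | __[1]00   read 1 → write 0, move left, go to q2
q2 | _[_]000   read _ → write _, move right, go to q2
q2 | __[0]00   read 0 → write #, move left, go to q1
q1 | _[_]#00   read _ → write #, move right, go to q0
q0 | _#[#]00   read # → write #, move right, go to qH
qH | _##[0]0
M halts after 8 transitions.

8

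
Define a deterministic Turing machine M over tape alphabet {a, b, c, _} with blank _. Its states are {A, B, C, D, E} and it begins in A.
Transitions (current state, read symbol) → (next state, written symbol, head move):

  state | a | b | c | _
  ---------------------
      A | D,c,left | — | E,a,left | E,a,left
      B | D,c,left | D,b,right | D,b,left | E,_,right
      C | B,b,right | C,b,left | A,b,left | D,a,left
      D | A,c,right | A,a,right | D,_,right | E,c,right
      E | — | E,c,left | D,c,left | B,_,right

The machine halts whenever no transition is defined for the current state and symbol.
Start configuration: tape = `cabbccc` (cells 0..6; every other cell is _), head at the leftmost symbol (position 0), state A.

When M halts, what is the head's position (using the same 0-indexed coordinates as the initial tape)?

state=A head=0 tape=_[c]abbccc   (A,c)→(E,a,left)
state=E head=-1 tape=[_]aabbccc   (E,_)→(B,_,right)
state=B head=0 tape=_[a]abbccc   (B,a)→(D,c,left)
state=D head=-1 tape=[_]cabbccc   (D,_)→(E,c,right)
state=E head=0 tape=c[c]abbccc   (E,c)→(D,c,left)
state=D head=-1 tape=[c]cabbccc   (D,c)→(D,_,right)
state=D head=0 tape=_[c]abbccc   (D,c)→(D,_,right)
state=D head=1 tape=__[a]bbccc   (D,a)→(A,c,right)
state=A head=2 tape=__c[b]bccc
At halt the head is at cell 2.

2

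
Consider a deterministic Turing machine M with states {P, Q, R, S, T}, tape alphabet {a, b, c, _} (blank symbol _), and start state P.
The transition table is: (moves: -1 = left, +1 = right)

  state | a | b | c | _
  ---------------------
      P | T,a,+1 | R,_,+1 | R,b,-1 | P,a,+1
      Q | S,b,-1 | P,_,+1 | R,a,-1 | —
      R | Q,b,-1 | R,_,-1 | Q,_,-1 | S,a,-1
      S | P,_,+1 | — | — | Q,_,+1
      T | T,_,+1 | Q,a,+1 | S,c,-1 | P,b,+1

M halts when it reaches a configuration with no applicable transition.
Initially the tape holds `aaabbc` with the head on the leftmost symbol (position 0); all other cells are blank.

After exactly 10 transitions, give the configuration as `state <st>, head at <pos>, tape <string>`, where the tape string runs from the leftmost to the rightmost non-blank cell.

P | [a]aabbc_   read a → write a, move +1, go to T
T | a[a]abbc_   read a → write _, move +1, go to T
T | a_[a]bbc_   read a → write _, move +1, go to T
T | a__[b]bc_   read b → write a, move +1, go to Q
Q | a__a[b]c_   read b → write _, move +1, go to P
P | a__a_[c]_   read c → write b, move -1, go to R
R | a__a[_]b_   read _ → write a, move -1, go to S
S | a__[a]ab_   read a → write _, move +1, go to P
P | a___[a]b_   read a → write a, move +1, go to T
T | a___a[b]_   read b → write a, move +1, go to Q
Q | a___aa[_]
After 10 steps: state Q, head at 6, tape a___aa.

state Q, head at 6, tape a___aa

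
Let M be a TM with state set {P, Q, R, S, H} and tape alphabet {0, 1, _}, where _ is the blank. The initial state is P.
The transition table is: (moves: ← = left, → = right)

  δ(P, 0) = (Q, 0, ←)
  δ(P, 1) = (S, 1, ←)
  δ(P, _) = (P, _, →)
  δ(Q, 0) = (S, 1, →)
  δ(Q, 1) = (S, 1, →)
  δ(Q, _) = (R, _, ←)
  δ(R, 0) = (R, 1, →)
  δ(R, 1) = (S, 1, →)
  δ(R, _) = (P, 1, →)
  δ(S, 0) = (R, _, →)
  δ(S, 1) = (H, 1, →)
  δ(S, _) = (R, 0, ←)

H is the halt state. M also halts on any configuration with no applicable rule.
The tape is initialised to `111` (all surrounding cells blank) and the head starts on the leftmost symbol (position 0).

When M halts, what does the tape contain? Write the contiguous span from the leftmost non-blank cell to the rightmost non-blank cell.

P | __[1]11   read 1 → write 1, move ←, go to S
S | _[_]111   read _ → write 0, move ←, go to R
R | [_]0111   read _ → write 1, move →, go to P
P | 1[0]111   read 0 → write 0, move ←, go to Q
Q | [1]0111   read 1 → write 1, move →, go to S
S | 1[0]111   read 0 → write _, move →, go to R
R | 1_[1]11   read 1 → write 1, move →, go to S
S | 1_1[1]1   read 1 → write 1, move →, go to H
H | 1_11[1]
The non-blank tape span at halt is 1_111.

1_111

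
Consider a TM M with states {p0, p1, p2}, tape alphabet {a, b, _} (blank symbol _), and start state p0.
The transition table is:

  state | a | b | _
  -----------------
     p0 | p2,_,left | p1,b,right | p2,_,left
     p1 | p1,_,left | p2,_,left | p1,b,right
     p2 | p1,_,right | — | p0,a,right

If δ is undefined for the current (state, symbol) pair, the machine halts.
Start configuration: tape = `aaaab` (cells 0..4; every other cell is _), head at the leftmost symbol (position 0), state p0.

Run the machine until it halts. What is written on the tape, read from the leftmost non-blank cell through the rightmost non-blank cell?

b__ab

state=p0 head=0 tape=_[a]aaab   (p0,a)→(p2,_,left)
state=p2 head=-1 tape=[_]_aaab   (p2,_)→(p0,a,right)
state=p0 head=0 tape=a[_]aaab   (p0,_)→(p2,_,left)
state=p2 head=-1 tape=[a]_aaab   (p2,a)→(p1,_,right)
state=p1 head=0 tape=_[_]aaab   (p1,_)→(p1,b,right)
state=p1 head=1 tape=_b[a]aab   (p1,a)→(p1,_,left)
state=p1 head=0 tape=_[b]_aab   (p1,b)→(p2,_,left)
state=p2 head=-1 tape=[_]__aab   (p2,_)→(p0,a,right)
state=p0 head=0 tape=a[_]_aab   (p0,_)→(p2,_,left)
state=p2 head=-1 tape=[a]__aab   (p2,a)→(p1,_,right)
state=p1 head=0 tape=_[_]_aab   (p1,_)→(p1,b,right)
state=p1 head=1 tape=_b[_]aab   (p1,_)→(p1,b,right)
state=p1 head=2 tape=_bb[a]ab   (p1,a)→(p1,_,left)
state=p1 head=1 tape=_b[b]_ab   (p1,b)→(p2,_,left)
state=p2 head=0 tape=_[b]__ab
The non-blank tape span at halt is b__ab.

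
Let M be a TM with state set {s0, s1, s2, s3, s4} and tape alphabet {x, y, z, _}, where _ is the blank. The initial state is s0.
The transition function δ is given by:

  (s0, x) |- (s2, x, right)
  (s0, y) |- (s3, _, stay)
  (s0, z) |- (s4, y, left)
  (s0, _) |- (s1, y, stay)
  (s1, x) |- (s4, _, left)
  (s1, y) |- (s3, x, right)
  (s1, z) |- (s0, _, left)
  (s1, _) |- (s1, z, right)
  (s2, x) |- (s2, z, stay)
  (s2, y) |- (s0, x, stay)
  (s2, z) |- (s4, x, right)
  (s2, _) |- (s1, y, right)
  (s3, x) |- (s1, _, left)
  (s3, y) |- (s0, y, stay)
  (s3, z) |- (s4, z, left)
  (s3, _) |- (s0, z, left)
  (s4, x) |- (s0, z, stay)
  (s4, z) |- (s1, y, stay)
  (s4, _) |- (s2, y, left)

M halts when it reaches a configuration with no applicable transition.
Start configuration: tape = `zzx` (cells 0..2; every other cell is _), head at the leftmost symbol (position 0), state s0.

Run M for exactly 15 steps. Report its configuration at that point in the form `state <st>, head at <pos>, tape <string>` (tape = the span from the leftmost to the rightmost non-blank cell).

state s4, head at -1, tape yxy

s0 | __[z]zx   read z → write y, move left, go to s4
s4 | _[_]yzx   read _ → write y, move left, go to s2
s2 | [_]yyzx   read _ → write y, move right, go to s1
s1 | y[y]yzx   read y → write x, move right, go to s3
s3 | yx[y]zx   read y → write y, move stay, go to s0
s0 | yx[y]zx   read y → write _, move stay, go to s3
s3 | yx[_]zx   read _ → write z, move left, go to s0
s0 | y[x]zzx   read x → write x, move right, go to s2
s2 | yx[z]zx   read z → write x, move right, go to s4
s4 | yxx[z]x   read z → write y, move stay, go to s1
s1 | yxx[y]x   read y → write x, move right, go to s3
s3 | yxxx[x]   read x → write _, move left, go to s1
s1 | yxx[x]_   read x → write _, move left, go to s4
s4 | yx[x]__   read x → write z, move stay, go to s0
s0 | yx[z]__   read z → write y, move left, go to s4
s4 | y[x]y__
After 15 steps: state s4, head at -1, tape yxy.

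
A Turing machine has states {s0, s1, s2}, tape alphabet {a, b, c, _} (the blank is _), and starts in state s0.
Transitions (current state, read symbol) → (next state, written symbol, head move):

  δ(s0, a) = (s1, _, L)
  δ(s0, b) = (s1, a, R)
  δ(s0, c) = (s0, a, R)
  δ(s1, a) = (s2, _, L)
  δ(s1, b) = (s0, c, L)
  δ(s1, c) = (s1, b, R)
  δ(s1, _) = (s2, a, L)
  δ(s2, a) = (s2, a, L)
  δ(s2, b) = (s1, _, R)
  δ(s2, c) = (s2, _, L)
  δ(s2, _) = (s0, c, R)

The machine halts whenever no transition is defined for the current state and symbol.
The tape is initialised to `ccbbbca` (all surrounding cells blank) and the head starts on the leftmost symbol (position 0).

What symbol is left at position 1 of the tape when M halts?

_

s0 | _[c]cbbbca   read c → write a, move R, go to s0
s0 | _a[c]bbbca   read c → write a, move R, go to s0
s0 | _aa[b]bbca   read b → write a, move R, go to s1
s1 | _aaa[b]bca   read b → write c, move L, go to s0
s0 | _aa[a]cbca   read a → write _, move L, go to s1
s1 | _a[a]_cbca   read a → write _, move L, go to s2
s2 | _[a]__cbca   read a → write a, move L, go to s2
s2 | [_]a__cbca   read _ → write c, move R, go to s0
s0 | c[a]__cbca   read a → write _, move L, go to s1
s1 | [c]___cbca   read c → write b, move R, go to s1
s1 | b[_]__cbca   read _ → write a, move L, go to s2
s2 | [b]a__cbca   read b → write _, move R, go to s1
s1 | _[a]__cbca   read a → write _, move L, go to s2
s2 | [_]___cbca   read _ → write c, move R, go to s0
s0 | c[_]__cbca
Cell 1 holds _ when M halts.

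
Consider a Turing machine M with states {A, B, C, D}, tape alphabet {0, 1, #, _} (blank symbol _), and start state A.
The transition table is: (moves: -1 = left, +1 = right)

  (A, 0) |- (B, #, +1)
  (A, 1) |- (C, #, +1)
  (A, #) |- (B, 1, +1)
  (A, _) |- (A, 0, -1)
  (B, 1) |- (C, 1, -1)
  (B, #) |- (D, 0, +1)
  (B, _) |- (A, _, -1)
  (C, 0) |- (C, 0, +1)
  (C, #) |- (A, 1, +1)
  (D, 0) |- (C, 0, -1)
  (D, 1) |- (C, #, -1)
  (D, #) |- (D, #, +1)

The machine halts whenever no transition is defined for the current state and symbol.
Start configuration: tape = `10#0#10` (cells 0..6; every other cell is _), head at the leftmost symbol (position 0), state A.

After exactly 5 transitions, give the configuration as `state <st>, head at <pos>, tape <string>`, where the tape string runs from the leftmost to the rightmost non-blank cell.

A | [1]0#0#10   read 1 → write #, move +1, go to C
C | #[0]#0#10   read 0 → write 0, move +1, go to C
C | #0[#]0#10   read # → write 1, move +1, go to A
A | #01[0]#10   read 0 → write #, move +1, go to B
B | #01#[#]10   read # → write 0, move +1, go to D
D | #01#0[1]0
After 5 steps: state D, head at 5, tape #01#010.

state D, head at 5, tape #01#010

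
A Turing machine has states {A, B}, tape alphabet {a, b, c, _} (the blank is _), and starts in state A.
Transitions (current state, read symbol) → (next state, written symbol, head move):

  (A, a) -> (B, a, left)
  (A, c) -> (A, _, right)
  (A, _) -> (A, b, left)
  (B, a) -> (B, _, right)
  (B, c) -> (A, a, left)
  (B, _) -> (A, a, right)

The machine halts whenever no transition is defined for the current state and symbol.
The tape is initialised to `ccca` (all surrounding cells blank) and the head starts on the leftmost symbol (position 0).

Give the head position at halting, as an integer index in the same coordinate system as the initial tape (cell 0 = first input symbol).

state=A head=0 tape=[c]cca__   (A,c)→(A,_,right)
state=A head=1 tape=_[c]ca__   (A,c)→(A,_,right)
state=A head=2 tape=__[c]a__   (A,c)→(A,_,right)
state=A head=3 tape=___[a]__   (A,a)→(B,a,left)
state=B head=2 tape=__[_]a__   (B,_)→(A,a,right)
state=A head=3 tape=__a[a]__   (A,a)→(B,a,left)
state=B head=2 tape=__[a]a__   (B,a)→(B,_,right)
state=B head=3 tape=___[a]__   (B,a)→(B,_,right)
state=B head=4 tape=____[_]_   (B,_)→(A,a,right)
state=A head=5 tape=____a[_]   (A,_)→(A,b,left)
state=A head=4 tape=____[a]b   (A,a)→(B,a,left)
state=B head=3 tape=___[_]ab   (B,_)→(A,a,right)
state=A head=4 tape=___a[a]b   (A,a)→(B,a,left)
state=B head=3 tape=___[a]ab   (B,a)→(B,_,right)
state=B head=4 tape=____[a]b   (B,a)→(B,_,right)
state=B head=5 tape=_____[b]
At halt the head is at cell 5.

5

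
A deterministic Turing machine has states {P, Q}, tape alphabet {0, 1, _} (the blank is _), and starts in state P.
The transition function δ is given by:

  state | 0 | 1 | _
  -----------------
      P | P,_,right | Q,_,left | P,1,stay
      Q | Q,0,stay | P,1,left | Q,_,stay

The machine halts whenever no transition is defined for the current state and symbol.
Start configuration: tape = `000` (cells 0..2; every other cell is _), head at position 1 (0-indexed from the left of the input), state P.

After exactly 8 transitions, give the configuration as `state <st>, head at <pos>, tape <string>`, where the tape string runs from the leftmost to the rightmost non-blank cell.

state Q, head at 2, tape 0

state=P head=1 tape=0[0]0_   (P,0)→(P,_,right)
state=P head=2 tape=0_[0]_   (P,0)→(P,_,right)
state=P head=3 tape=0__[_]   (P,_)→(P,1,stay)
state=P head=3 tape=0__[1]   (P,1)→(Q,_,left)
state=Q head=2 tape=0_[_]_   (Q,_)→(Q,_,stay)
state=Q head=2 tape=0_[_]_   (Q,_)→(Q,_,stay)
state=Q head=2 tape=0_[_]_   (Q,_)→(Q,_,stay)
state=Q head=2 tape=0_[_]_   (Q,_)→(Q,_,stay)
state=Q head=2 tape=0_[_]_
After 8 steps: state Q, head at 2, tape 0.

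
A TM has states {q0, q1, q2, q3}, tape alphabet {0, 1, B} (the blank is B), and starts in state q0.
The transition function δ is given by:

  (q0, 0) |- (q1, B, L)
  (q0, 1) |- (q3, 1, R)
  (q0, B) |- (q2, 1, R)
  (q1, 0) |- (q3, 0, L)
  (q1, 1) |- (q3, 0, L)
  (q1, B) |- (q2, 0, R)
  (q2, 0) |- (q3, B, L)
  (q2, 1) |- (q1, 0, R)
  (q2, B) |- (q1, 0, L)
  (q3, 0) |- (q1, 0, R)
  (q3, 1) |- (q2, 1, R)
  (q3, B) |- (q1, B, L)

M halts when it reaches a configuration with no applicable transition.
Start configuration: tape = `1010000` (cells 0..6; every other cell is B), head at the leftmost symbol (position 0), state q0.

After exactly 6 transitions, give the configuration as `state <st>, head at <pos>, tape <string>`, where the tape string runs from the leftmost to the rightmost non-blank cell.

state=q0 head=0 tape=[1]010000   (q0,1)→(q3,1,R)
state=q3 head=1 tape=1[0]10000   (q3,0)→(q1,0,R)
state=q1 head=2 tape=10[1]0000   (q1,1)→(q3,0,L)
state=q3 head=1 tape=1[0]00000   (q3,0)→(q1,0,R)
state=q1 head=2 tape=10[0]0000   (q1,0)→(q3,0,L)
state=q3 head=1 tape=1[0]00000   (q3,0)→(q1,0,R)
state=q1 head=2 tape=10[0]0000
After 6 steps: state q1, head at 2, tape 1000000.

state q1, head at 2, tape 1000000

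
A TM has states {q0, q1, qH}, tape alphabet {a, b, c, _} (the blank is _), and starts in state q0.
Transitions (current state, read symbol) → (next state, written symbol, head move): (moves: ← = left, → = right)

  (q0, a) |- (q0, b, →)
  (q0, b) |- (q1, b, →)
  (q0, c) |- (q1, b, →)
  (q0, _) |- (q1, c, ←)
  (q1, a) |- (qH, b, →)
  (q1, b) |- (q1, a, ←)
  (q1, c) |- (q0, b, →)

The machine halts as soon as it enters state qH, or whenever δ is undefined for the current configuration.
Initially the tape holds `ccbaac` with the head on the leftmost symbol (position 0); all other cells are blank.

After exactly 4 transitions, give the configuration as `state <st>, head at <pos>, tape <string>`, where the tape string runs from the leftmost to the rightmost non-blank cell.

state qH, head at 4, tape bbbbac

state=q0 head=0 tape=[c]cbaac   (q0,c)→(q1,b,→)
state=q1 head=1 tape=b[c]baac   (q1,c)→(q0,b,→)
state=q0 head=2 tape=bb[b]aac   (q0,b)→(q1,b,→)
state=q1 head=3 tape=bbb[a]ac   (q1,a)→(qH,b,→)
state=qH head=4 tape=bbbb[a]c
After 4 steps: state qH, head at 4, tape bbbbac.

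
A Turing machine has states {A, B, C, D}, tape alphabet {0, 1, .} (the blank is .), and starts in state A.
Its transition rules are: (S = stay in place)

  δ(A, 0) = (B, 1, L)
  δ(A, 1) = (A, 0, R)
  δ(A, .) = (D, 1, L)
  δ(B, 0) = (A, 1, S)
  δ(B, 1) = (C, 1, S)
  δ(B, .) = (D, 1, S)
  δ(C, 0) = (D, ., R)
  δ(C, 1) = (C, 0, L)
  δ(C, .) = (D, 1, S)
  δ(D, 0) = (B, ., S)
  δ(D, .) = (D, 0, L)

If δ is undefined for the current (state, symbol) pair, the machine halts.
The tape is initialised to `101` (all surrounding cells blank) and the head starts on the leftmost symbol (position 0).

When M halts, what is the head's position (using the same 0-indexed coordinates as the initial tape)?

2

A | [1]01.   read 1 → write 0, move R, go to A
A | 0[0]1.   read 0 → write 1, move L, go to B
B | [0]11.   read 0 → write 1, move S, go to A
A | [1]11.   read 1 → write 0, move R, go to A
A | 0[1]1.   read 1 → write 0, move R, go to A
A | 00[1].   read 1 → write 0, move R, go to A
A | 000[.]   read . → write 1, move L, go to D
D | 00[0]1   read 0 → write ., move S, go to B
B | 00[.]1   read . → write 1, move S, go to D
D | 00[1]1
At halt the head is at cell 2.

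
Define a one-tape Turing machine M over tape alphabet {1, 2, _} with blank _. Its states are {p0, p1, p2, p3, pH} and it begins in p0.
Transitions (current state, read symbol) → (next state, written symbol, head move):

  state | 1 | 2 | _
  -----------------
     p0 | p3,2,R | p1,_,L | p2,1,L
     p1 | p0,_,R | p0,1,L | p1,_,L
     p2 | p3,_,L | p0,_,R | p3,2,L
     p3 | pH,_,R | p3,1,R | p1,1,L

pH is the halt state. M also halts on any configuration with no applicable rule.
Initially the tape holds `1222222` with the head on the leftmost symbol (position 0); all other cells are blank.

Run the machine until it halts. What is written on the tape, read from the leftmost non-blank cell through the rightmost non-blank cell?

2111__111

state=p0 head=0 tape=[1]222222__   (p0,1)→(p3,2,R)
state=p3 head=1 tape=2[2]22222__   (p3,2)→(p3,1,R)
state=p3 head=2 tape=21[2]2222__   (p3,2)→(p3,1,R)
state=p3 head=3 tape=211[2]222__   (p3,2)→(p3,1,R)
state=p3 head=4 tape=2111[2]22__   (p3,2)→(p3,1,R)
state=p3 head=5 tape=21111[2]2__   (p3,2)→(p3,1,R)
state=p3 head=6 tape=211111[2]__   (p3,2)→(p3,1,R)
state=p3 head=7 tape=2111111[_]_   (p3,_)→(p1,1,L)
state=p1 head=6 tape=211111[1]1_   (p1,1)→(p0,_,R)
state=p0 head=7 tape=211111_[1]_   (p0,1)→(p3,2,R)
state=p3 head=8 tape=211111_2[_]   (p3,_)→(p1,1,L)
state=p1 head=7 tape=211111_[2]1   (p1,2)→(p0,1,L)
state=p0 head=6 tape=211111[_]11   (p0,_)→(p2,1,L)
state=p2 head=5 tape=21111[1]111   (p2,1)→(p3,_,L)
state=p3 head=4 tape=2111[1]_111   (p3,1)→(pH,_,R)
state=pH head=5 tape=2111_[_]111
The non-blank tape span at halt is 2111__111.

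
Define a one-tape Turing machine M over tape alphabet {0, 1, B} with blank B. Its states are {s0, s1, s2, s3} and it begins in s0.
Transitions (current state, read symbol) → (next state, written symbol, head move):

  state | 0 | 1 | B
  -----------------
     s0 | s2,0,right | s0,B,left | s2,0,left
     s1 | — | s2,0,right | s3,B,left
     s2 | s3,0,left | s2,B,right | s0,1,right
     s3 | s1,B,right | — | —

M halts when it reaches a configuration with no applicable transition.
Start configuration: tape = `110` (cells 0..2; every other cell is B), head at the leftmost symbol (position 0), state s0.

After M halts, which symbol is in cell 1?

state=s0 head=0 tape=BB[1]10   (s0,1)→(s0,B,left)
state=s0 head=-1 tape=B[B]B10   (s0,B)→(s2,0,left)
state=s2 head=-2 tape=[B]0B10   (s2,B)→(s0,1,right)
state=s0 head=-1 tape=1[0]B10   (s0,0)→(s2,0,right)
state=s2 head=0 tape=10[B]10   (s2,B)→(s0,1,right)
state=s0 head=1 tape=101[1]0   (s0,1)→(s0,B,left)
state=s0 head=0 tape=10[1]B0   (s0,1)→(s0,B,left)
state=s0 head=-1 tape=1[0]BB0   (s0,0)→(s2,0,right)
state=s2 head=0 tape=10[B]B0   (s2,B)→(s0,1,right)
state=s0 head=1 tape=101[B]0   (s0,B)→(s2,0,left)
state=s2 head=0 tape=10[1]00   (s2,1)→(s2,B,right)
state=s2 head=1 tape=10B[0]0   (s2,0)→(s3,0,left)
state=s3 head=0 tape=10[B]00
Cell 1 holds 0 when M halts.

0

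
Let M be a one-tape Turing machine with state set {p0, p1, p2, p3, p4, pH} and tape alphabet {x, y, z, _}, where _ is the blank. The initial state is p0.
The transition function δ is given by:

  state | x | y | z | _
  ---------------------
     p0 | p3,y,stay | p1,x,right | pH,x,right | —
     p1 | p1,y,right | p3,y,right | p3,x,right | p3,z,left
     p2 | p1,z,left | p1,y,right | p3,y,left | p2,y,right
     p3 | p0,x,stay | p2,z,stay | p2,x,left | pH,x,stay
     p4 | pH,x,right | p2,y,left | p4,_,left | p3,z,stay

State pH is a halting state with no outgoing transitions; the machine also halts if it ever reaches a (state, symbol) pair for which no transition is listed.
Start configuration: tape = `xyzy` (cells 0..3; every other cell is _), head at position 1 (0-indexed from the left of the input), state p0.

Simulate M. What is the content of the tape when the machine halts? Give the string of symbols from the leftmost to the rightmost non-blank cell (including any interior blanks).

state=p0 head=1 tape=_x[y]zy   (p0,y)→(p1,x,right)
state=p1 head=2 tape=_xx[z]y   (p1,z)→(p3,x,right)
state=p3 head=3 tape=_xxx[y]   (p3,y)→(p2,z,stay)
state=p2 head=3 tape=_xxx[z]   (p2,z)→(p3,y,left)
state=p3 head=2 tape=_xx[x]y   (p3,x)→(p0,x,stay)
state=p0 head=2 tape=_xx[x]y   (p0,x)→(p3,y,stay)
state=p3 head=2 tape=_xx[y]y   (p3,y)→(p2,z,stay)
state=p2 head=2 tape=_xx[z]y   (p2,z)→(p3,y,left)
state=p3 head=1 tape=_x[x]yy   (p3,x)→(p0,x,stay)
state=p0 head=1 tape=_x[x]yy   (p0,x)→(p3,y,stay)
state=p3 head=1 tape=_x[y]yy   (p3,y)→(p2,z,stay)
state=p2 head=1 tape=_x[z]yy   (p2,z)→(p3,y,left)
state=p3 head=0 tape=_[x]yyy   (p3,x)→(p0,x,stay)
state=p0 head=0 tape=_[x]yyy   (p0,x)→(p3,y,stay)
state=p3 head=0 tape=_[y]yyy   (p3,y)→(p2,z,stay)
state=p2 head=0 tape=_[z]yyy   (p2,z)→(p3,y,left)
state=p3 head=-1 tape=[_]yyyy   (p3,_)→(pH,x,stay)
state=pH head=-1 tape=[x]yyyy
The non-blank tape span at halt is xyyyy.

xyyyy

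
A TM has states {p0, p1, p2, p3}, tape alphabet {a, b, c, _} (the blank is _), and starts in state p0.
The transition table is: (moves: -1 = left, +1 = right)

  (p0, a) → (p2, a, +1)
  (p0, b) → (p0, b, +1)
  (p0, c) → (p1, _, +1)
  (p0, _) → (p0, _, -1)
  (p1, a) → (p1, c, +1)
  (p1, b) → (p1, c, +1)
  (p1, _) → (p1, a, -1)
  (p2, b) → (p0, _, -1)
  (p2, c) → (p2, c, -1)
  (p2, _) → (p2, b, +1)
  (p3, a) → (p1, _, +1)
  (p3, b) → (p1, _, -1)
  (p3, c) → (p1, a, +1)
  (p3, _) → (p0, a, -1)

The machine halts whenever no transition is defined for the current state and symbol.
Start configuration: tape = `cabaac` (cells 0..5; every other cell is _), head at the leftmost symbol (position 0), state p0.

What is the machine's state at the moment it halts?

state=p0 head=0 tape=[c]abaac   (p0,c)→(p1,_,+1)
state=p1 head=1 tape=_[a]baac   (p1,a)→(p1,c,+1)
state=p1 head=2 tape=_c[b]aac   (p1,b)→(p1,c,+1)
state=p1 head=3 tape=_cc[a]ac   (p1,a)→(p1,c,+1)
state=p1 head=4 tape=_ccc[a]c   (p1,a)→(p1,c,+1)
state=p1 head=5 tape=_cccc[c]
No transition is defined for (p1, c); M halts in state p1.

p1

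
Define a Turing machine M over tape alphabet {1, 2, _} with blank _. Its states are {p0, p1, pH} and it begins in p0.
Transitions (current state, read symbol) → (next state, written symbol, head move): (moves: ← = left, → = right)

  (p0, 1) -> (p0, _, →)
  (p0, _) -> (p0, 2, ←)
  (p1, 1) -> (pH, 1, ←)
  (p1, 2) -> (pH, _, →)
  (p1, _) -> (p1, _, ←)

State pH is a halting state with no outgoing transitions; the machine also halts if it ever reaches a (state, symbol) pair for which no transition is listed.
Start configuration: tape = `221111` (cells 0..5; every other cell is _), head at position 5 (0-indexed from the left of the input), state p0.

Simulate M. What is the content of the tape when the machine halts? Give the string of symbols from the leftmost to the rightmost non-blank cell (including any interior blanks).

2211_22

p0 | 22111[1]_   read 1 → write _, move →, go to p0
p0 | 22111_[_]   read _ → write 2, move ←, go to p0
p0 | 22111[_]2   read _ → write 2, move ←, go to p0
p0 | 2211[1]22   read 1 → write _, move →, go to p0
p0 | 2211_[2]2
The non-blank tape span at halt is 2211_22.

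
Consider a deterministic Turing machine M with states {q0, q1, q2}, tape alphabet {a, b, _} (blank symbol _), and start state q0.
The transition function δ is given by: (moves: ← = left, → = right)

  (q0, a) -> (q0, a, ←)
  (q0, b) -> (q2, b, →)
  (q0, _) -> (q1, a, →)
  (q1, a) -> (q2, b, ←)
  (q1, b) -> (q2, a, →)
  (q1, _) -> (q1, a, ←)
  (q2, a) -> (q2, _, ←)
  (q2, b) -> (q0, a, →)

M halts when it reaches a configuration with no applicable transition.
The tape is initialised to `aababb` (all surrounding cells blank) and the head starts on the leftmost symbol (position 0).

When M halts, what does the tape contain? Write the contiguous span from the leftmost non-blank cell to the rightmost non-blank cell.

bababb

state=q0 head=0 tape=__[a]ababb   (q0,a)→(q0,a,←)
state=q0 head=-1 tape=_[_]aababb   (q0,_)→(q1,a,→)
state=q1 head=0 tape=_a[a]ababb   (q1,a)→(q2,b,←)
state=q2 head=-1 tape=_[a]bababb   (q2,a)→(q2,_,←)
state=q2 head=-2 tape=[_]_bababb
The non-blank tape span at halt is bababb.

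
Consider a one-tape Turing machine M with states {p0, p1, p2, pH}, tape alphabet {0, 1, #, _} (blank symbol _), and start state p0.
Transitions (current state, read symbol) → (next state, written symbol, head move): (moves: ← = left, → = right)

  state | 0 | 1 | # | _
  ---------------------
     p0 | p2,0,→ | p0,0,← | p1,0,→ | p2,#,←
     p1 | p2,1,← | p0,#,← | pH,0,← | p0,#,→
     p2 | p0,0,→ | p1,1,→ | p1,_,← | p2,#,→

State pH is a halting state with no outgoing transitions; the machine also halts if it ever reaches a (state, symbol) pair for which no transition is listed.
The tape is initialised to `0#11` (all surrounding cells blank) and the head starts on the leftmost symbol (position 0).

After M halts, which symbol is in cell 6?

p0 | _[0]#11___   read 0 → write 0, move →, go to p2
p2 | _0[#]11___   read # → write _, move ←, go to p1
p1 | _[0]_11___   read 0 → write 1, move ←, go to p2
p2 | [_]1_11___   read _ → write #, move →, go to p2
p2 | #[1]_11___   read 1 → write 1, move →, go to p1
p1 | #1[_]11___   read _ → write #, move →, go to p0
p0 | #1#[1]1___   read 1 → write 0, move ←, go to p0
p0 | #1[#]01___   read # → write 0, move →, go to p1
p1 | #10[0]1___   read 0 → write 1, move ←, go to p2
p2 | #1[0]11___   read 0 → write 0, move →, go to p0
p0 | #10[1]1___   read 1 → write 0, move ←, go to p0
p0 | #1[0]01___   read 0 → write 0, move →, go to p2
p2 | #10[0]1___   read 0 → write 0, move →, go to p0
p0 | #100[1]___   read 1 → write 0, move ←, go to p0
p0 | #10[0]0___   read 0 → write 0, move →, go to p2
p2 | #100[0]___   read 0 → write 0, move →, go to p0
p0 | #1000[_]__   read _ → write #, move ←, go to p2
p2 | #100[0]#__   read 0 → write 0, move →, go to p0
p0 | #1000[#]__   read # → write 0, move →, go to p1
p1 | #10000[_]_   read _ → write #, move →, go to p0
p0 | #10000#[_]   read _ → write #, move ←, go to p2
p2 | #10000[#]#   read # → write _, move ←, go to p1
p1 | #1000[0]_#   read 0 → write 1, move ←, go to p2
p2 | #100[0]1_#   read 0 → write 0, move →, go to p0
p0 | #1000[1]_#   read 1 → write 0, move ←, go to p0
p0 | #100[0]0_#   read 0 → write 0, move →, go to p2
p2 | #1000[0]_#   read 0 → write 0, move →, go to p0
p0 | #10000[_]#   read _ → write #, move ←, go to p2
p2 | #1000[0]##   read 0 → write 0, move →, go to p0
p0 | #10000[#]#   read # → write 0, move →, go to p1
p1 | #100000[#]   read # → write 0, move ←, go to pH
pH | #10000[0]0
Cell 6 holds 0 when M halts.

0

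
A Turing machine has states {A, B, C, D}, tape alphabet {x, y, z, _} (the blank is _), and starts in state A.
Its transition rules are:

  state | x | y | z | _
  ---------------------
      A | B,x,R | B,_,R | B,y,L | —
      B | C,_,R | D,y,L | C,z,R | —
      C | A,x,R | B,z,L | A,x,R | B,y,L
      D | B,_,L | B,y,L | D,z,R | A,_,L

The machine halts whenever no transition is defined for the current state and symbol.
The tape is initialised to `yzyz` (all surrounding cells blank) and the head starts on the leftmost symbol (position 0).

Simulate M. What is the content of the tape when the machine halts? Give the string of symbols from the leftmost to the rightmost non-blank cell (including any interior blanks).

z_z

A | [y]zyz   read y → write _, move R, go to B
B | _[z]yz   read z → write z, move R, go to C
C | _z[y]z   read y → write z, move L, go to B
B | _[z]zz   read z → write z, move R, go to C
C | _z[z]z   read z → write x, move R, go to A
A | _zx[z]   read z → write y, move L, go to B
B | _z[x]y   read x → write _, move R, go to C
C | _z_[y]   read y → write z, move L, go to B
B | _z[_]z
The non-blank tape span at halt is z_z.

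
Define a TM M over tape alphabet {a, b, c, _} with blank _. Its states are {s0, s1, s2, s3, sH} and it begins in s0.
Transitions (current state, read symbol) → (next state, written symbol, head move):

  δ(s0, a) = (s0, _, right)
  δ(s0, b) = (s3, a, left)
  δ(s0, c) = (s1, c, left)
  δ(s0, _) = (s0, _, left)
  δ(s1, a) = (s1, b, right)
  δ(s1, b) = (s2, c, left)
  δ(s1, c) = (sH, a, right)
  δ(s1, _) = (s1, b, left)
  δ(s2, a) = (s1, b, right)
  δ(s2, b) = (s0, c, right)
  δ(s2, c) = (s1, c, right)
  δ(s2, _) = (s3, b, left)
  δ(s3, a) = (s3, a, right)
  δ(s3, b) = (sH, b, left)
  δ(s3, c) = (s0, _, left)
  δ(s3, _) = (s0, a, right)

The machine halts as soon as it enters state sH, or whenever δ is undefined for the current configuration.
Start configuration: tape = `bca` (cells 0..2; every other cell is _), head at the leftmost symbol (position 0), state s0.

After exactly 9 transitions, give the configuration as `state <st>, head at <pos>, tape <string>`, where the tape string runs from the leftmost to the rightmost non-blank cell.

s0 | _[b]ca   read b → write a, move left, go to s3
s3 | [_]aca   read _ → write a, move right, go to s0
s0 | a[a]ca   read a → write _, move right, go to s0
s0 | a_[c]a   read c → write c, move left, go to s1
s1 | a[_]ca   read _ → write b, move left, go to s1
s1 | [a]bca   read a → write b, move right, go to s1
s1 | b[b]ca   read b → write c, move left, go to s2
s2 | [b]cca   read b → write c, move right, go to s0
s0 | c[c]ca   read c → write c, move left, go to s1
s1 | [c]cca
After 9 steps: state s1, head at -1, tape ccca.

state s1, head at -1, tape ccca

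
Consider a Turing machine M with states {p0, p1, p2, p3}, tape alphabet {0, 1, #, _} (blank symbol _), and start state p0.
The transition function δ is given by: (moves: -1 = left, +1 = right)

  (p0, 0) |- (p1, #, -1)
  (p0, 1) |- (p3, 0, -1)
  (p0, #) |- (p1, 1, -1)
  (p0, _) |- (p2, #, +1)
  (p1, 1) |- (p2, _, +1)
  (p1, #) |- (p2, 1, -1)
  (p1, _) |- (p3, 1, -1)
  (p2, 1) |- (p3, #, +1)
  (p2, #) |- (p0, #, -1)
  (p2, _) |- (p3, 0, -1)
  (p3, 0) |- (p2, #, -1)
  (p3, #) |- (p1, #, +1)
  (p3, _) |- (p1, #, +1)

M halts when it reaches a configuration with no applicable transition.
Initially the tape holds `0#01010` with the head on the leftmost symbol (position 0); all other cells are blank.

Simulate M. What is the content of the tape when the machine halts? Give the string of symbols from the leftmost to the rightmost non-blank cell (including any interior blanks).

#011##01010

state=p0 head=0 tape=____[0]#01010   (p0,0)→(p1,#,-1)
state=p1 head=-1 tape=___[_]##01010   (p1,_)→(p3,1,-1)
state=p3 head=-2 tape=__[_]1##01010   (p3,_)→(p1,#,+1)
state=p1 head=-1 tape=__#[1]##01010   (p1,1)→(p2,_,+1)
state=p2 head=0 tape=__#_[#]#01010   (p2,#)→(p0,#,-1)
state=p0 head=-1 tape=__#[_]##01010   (p0,_)→(p2,#,+1)
state=p2 head=0 tape=__##[#]#01010   (p2,#)→(p0,#,-1)
state=p0 head=-1 tape=__#[#]##01010   (p0,#)→(p1,1,-1)
state=p1 head=-2 tape=__[#]1##01010   (p1,#)→(p2,1,-1)
state=p2 head=-3 tape=_[_]11##01010   (p2,_)→(p3,0,-1)
state=p3 head=-4 tape=[_]011##01010   (p3,_)→(p1,#,+1)
state=p1 head=-3 tape=#[0]11##01010
The non-blank tape span at halt is #011##01010.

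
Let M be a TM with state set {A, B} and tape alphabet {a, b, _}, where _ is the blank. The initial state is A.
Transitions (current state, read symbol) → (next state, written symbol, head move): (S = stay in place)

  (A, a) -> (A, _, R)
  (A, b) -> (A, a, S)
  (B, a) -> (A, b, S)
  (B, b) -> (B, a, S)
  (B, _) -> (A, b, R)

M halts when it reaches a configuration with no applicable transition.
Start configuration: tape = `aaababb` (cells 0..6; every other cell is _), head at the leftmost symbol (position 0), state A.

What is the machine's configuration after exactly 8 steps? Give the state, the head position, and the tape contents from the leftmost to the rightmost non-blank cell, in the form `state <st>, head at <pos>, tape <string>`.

A | [a]aababb   read a → write _, move R, go to A
A | _[a]ababb   read a → write _, move R, go to A
A | __[a]babb   read a → write _, move R, go to A
A | ___[b]abb   read b → write a, move S, go to A
A | ___[a]abb   read a → write _, move R, go to A
A | ____[a]bb   read a → write _, move R, go to A
A | _____[b]b   read b → write a, move S, go to A
A | _____[a]b   read a → write _, move R, go to A
A | ______[b]
After 8 steps: state A, head at 6, tape b.

state A, head at 6, tape b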